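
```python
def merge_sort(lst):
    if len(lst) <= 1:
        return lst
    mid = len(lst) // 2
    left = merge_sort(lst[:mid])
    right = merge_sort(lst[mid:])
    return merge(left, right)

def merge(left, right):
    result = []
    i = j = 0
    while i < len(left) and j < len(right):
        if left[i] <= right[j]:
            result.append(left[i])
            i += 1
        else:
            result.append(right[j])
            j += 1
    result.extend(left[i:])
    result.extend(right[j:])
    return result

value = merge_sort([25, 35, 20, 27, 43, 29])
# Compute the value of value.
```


merge_sort([25, 35, 20, 27, 43, 29])
Split into [25, 35, 20] and [27, 43, 29]
Left sorted: [20, 25, 35]
Right sorted: [27, 29, 43]
Merge [20, 25, 35] and [27, 29, 43]
= [20, 25, 27, 29, 35, 43]


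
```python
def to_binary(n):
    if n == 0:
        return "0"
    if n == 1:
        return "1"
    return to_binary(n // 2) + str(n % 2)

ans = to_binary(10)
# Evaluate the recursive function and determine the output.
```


to_binary(10)
= to_binary(5) + "0"
= to_binary(2) + "1" + "0"
= to_binary(1) + "0" + "1" + "0"
= "1" + "0" + "1" + "0"
= "1010"


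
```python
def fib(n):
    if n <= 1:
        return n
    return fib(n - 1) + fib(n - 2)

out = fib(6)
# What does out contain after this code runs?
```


fib(6)
= fib(5) + fib(4)
= (fib(4) + fib(3)) + fib(4)
Computing bottom-up: fib(0)=0, fib(1)=1, fib(2)=1, fib(3)=2, fib(4)=3, fib(5)=5, fib(6)=8
= 8


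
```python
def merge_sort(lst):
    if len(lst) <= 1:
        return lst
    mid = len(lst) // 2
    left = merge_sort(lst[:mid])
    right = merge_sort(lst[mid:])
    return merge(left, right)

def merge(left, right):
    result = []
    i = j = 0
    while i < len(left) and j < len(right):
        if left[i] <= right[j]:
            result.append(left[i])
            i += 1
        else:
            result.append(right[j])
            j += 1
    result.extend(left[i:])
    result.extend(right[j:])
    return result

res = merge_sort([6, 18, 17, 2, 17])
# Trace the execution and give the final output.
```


merge_sort([6, 18, 17, 2, 17])
Split into [6, 18] and [17, 2, 17]
Left sorted: [6, 18]
Right sorted: [2, 17, 17]
Merge [6, 18] and [2, 17, 17]
= [2, 6, 17, 17, 18]


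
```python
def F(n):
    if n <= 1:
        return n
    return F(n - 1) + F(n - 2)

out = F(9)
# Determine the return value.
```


F(9)
= F(8) + F(7)
= (F(7) + F(6)) + F(7)
Computing bottom-up: F(0)=0, F(1)=1, F(2)=1, F(3)=2, F(4)=3, F(5)=5, F(6)=8, F(7)=13, F(8)=21, F(9)=34
= 34


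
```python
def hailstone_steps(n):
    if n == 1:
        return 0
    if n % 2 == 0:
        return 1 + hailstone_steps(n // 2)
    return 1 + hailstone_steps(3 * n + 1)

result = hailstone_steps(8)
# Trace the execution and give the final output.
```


hailstone_steps(8)
8 is even -> hailstone_steps(4)
4 is even -> hailstone_steps(2)
2 is even -> hailstone_steps(1)
Reached 1 after 3 steps
= 3


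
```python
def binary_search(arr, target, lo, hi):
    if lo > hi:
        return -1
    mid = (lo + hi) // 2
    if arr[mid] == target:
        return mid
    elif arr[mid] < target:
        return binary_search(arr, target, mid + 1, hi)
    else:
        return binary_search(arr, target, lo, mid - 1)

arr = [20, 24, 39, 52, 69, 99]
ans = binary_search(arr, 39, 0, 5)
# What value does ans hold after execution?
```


binary_search(arr, 39, 0, 5)
lo=0, hi=5, mid=2, arr[mid]=39
arr[2] == 39, found at index 2
= 2


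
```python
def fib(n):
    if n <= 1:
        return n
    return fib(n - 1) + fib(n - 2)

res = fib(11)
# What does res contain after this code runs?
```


fib(11)
= fib(10) + fib(9)
= (fib(9) + fib(8)) + fib(9)
Computing bottom-up: fib(0)=0, fib(1)=1, fib(2)=1, fib(3)=2, fib(4)=3, fib(5)=5, fib(6)=8, fib(7)=13, fib(8)=21, fib(9)=34, fib(10)=55, fib(11)=89
= 89


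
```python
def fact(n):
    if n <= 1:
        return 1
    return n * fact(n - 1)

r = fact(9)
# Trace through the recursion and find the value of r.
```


fact(9)
= 9 * fact(8)
= 9 * 8 * fact(7)
= 9 * 8 * 7 * fact(6)
= 9 * 8 * 7 * 6 * fact(5)
= 9 * 8 * 7 * 6 * 5 * fact(4)
= 9 * 8 * 7 * 6 * 5 * 4 * fact(3)
= 9 * 8 * 7 * 6 * 5 * 4 * 3 * fact(2)
= 9 * 8 * 7 * 6 * 5 * 4 * 3 * 2 * fact(1)
= 9 * 8 * 7 * 6 * 5 * 4 * 3 * 2 * 1
= 362880


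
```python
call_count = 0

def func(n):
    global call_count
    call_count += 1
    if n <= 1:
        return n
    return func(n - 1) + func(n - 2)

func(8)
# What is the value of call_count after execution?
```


func(8) calls func(7) and func(6); each non-base call branches into two more.
Let C(k) = total number of calls made by func(k), including the call to func(k) itself.
Base cases: C(0) = 1, C(1) = 1
Recurrence: C(k) = 1 + C(k-1) + C(k-2)
  C(2) = 1 + C(1) + C(0) = 1 + 1 + 1 = 3
  C(3) = 1 + C(2) + C(1) = 1 + 3 + 1 = 5
  C(4) = 1 + C(3) + C(2) = 1 + 5 + 3 = 9
  C(5) = 1 + C(4) + C(3) = 1 + 9 + 5 = 15
  C(6) = 1 + C(5) + C(4) = 1 + 15 + 9 = 25
  C(7) = 1 + C(6) + C(5) = 1 + 25 + 15 = 41
  C(8) = 1 + C(7) + C(6) = 1 + 41 + 25 = 67
Total calls = C(8) = 67


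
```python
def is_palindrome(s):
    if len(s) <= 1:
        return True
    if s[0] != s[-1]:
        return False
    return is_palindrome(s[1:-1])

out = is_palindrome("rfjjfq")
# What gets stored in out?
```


is_palindrome("rfjjfq")
"rfjjfq": s[0]='r' != s[-1]='q' -> False
= False


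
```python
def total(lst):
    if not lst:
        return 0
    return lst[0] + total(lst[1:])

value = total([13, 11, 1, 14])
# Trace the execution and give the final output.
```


total([13, 11, 1, 14])
= 13 + total([11, 1, 14])
= 13 + 11 + total([1, 14])
= 13 + 11 + 1 + total([14])
= 13 + 11 + 1 + 14 + total([])
= 13 + 11 + 1 + 14 + 0
= 39


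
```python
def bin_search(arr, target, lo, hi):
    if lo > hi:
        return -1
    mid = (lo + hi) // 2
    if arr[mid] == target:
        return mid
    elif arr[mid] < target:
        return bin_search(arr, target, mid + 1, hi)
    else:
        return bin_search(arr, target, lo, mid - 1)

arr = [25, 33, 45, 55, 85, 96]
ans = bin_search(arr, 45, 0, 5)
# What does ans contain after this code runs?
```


bin_search(arr, 45, 0, 5)
lo=0, hi=5, mid=2, arr[mid]=45
arr[2] == 45, found at index 2
= 2


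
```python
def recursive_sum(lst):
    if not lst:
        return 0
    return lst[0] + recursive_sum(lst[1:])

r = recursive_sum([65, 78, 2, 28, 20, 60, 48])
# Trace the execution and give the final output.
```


recursive_sum([65, 78, 2, 28, 20, 60, 48])
= 65 + recursive_sum([78, 2, 28, 20, 60, 48])
= 65 + 78 + recursive_sum([2, 28, 20, 60, 48])
= 65 + 78 + 2 + recursive_sum([28, 20, 60, 48])
= 65 + 78 + 2 + 28 + recursive_sum([20, 60, 48])
= 65 + 78 + 2 + 28 + 20 + recursive_sum([60, 48])
= 65 + 78 + 2 + 28 + 20 + 60 + recursive_sum([48])
= 65 + 78 + 2 + 28 + 20 + 60 + 48 + recursive_sum([])
= 65 + 78 + 2 + 28 + 20 + 60 + 48 + 0
= 301


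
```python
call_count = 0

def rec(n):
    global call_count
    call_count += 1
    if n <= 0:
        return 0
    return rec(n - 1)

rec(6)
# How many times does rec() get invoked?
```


rec(6) calls rec(5) calls ... calls rec(0)
Total calls: 6 + 1 (for base case) = 7


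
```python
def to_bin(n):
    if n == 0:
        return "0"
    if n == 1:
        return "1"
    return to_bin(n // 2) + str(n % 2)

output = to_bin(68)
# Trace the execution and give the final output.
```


to_bin(68)
= to_bin(34) + "0"
= to_bin(17) + "0" + "0"
= to_bin(8) + "1" + "0" + "0"
= to_bin(4) + "0" + "1" + "0" + "0"
= to_bin(2) + "0" + "0" + "1" + "0" + "0"
= to_bin(1) + "0" + "0" + "0" + "1" + "0" + "0"
= "1" + "0" + "0" + "0" + "1" + "0" + "0"
= "1000100"


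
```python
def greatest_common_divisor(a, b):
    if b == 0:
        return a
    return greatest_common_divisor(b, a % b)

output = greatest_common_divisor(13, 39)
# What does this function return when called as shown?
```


greatest_common_divisor(13, 39)
= greatest_common_divisor(39, 13 % 39) = greatest_common_divisor(39, 13)
= greatest_common_divisor(13, 39 % 13) = greatest_common_divisor(13, 0)
b == 0, return a = 13


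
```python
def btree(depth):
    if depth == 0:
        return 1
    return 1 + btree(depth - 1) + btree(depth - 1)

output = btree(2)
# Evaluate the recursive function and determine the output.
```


btree(2)
= 1 + btree(1) + btree(1)
= 1 + 2 * btree(1)
btree(k) = 2^(k+1) - 1
btree(0) = 1
btree(1) = 3
btree(2) = 7
btree(2) = 2^3 - 1 = 7


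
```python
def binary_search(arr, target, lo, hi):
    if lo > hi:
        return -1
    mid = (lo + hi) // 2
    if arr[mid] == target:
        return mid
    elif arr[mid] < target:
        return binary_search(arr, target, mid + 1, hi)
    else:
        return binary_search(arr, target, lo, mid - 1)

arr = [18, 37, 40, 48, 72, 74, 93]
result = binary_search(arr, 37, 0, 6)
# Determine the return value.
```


binary_search(arr, 37, 0, 6)
lo=0, hi=6, mid=3, arr[mid]=48
48 > 37, search left half
lo=0, hi=2, mid=1, arr[mid]=37
arr[1] == 37, found at index 1
= 1


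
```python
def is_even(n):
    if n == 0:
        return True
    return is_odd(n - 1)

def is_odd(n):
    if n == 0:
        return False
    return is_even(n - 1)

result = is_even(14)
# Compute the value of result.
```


is_even(14)
= is_odd(13)
= is_even(12)
= is_odd(11)
= is_even(10)
= is_odd(9)
= is_even(8)
= is_odd(7)
= is_even(6)
= is_odd(5)
= is_even(4)
= is_odd(3)
= is_even(2)
= is_odd(1)
= is_even(0)
n == 0: return True
= True


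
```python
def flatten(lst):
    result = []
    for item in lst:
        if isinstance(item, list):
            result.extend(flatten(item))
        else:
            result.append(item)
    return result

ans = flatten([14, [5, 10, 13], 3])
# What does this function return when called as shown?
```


flatten([14, [5, 10, 13], 3])
Processing each element:
  14 is not a list -> append 14
  [5, 10, 13] is a list -> flatten recursively -> [5, 10, 13]
  3 is not a list -> append 3
= [14, 5, 10, 13, 3]


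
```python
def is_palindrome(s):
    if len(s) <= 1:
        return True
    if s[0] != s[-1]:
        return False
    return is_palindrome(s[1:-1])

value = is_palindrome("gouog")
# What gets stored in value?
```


is_palindrome("gouog")
"gouog": s[0]='g' == s[-1]='g' -> is_palindrome("ouo")
"ouo": s[0]='o' == s[-1]='o' -> is_palindrome("u")
"u": len <= 1 -> True
= True


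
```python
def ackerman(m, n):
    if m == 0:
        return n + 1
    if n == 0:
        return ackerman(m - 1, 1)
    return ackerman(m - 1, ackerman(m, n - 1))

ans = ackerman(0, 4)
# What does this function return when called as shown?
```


ackerman(0, 4)
m == 0: return 4 + 1 = 5
= 5


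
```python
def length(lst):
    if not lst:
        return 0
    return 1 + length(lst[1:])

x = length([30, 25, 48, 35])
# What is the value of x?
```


length([30, 25, 48, 35])
= 1 + length([25, 48, 35])
= 1 + 1 + length([48, 35])
= 1 + 1 + 1 + length([35])
= 1 + 1 + 1 + 1 + length([])
= 1 + 1 + 1 + 1 + 0
= 4


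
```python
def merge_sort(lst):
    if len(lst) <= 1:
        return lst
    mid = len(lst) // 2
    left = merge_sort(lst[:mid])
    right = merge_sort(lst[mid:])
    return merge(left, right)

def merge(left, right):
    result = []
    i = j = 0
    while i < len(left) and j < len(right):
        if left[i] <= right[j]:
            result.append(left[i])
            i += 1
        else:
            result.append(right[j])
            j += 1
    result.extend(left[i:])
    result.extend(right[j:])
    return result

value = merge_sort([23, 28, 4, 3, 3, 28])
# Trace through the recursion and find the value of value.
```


merge_sort([23, 28, 4, 3, 3, 28])
Split into [23, 28, 4] and [3, 3, 28]
Left sorted: [4, 23, 28]
Right sorted: [3, 3, 28]
Merge [4, 23, 28] and [3, 3, 28]
= [3, 3, 4, 23, 28, 28]


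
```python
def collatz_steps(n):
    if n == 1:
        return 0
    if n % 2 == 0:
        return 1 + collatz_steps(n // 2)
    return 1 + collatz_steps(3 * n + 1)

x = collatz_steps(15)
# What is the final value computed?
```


collatz_steps(15)
15 is odd -> 3*15+1 = 46 -> collatz_steps(46)
46 is even -> collatz_steps(23)
23 is odd -> 3*23+1 = 70 -> collatz_steps(70)
70 is even -> collatz_steps(35)
35 is odd -> 3*35+1 = 106 -> collatz_steps(106)
106 is even -> collatz_steps(53)
53 is odd -> 3*53+1 = 160 -> collatz_steps(160)
160 is even -> collatz_steps(80)
80 is even -> collatz_steps(40)
40 is even -> collatz_steps(20)
20 is even -> collatz_steps(10)
10 is even -> collatz_steps(5)
5 is odd -> 3*5+1 = 16 -> collatz_steps(16)
16 is even -> collatz_steps(8)
8 is even -> collatz_steps(4)
4 is even -> collatz_steps(2)
2 is even -> collatz_steps(1)
Reached 1 after 17 steps
= 17


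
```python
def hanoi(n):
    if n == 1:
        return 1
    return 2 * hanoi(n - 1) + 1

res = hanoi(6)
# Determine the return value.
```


hanoi(6)
= 2 * hanoi(5) + 1
= 2 * (2 * hanoi(4) + 1) + 1
= 2 * (2 * (2 * hanoi(3) + 1) + 1) + 1
= 2 * (2 * (2 * (2 * hanoi(2) + 1) + 1) + 1) + 1
= 2 * (2 * (2 * (2 * (2 * hanoi(1) + 1) + 1) + 1) + 1) + 1
Now compute bottom-up:
hanoi(1) = 1
hanoi(2) = 2 * 1 + 1 = 3
hanoi(3) = 2 * 3 + 1 = 7
hanoi(4) = 2 * 7 + 1 = 15
hanoi(5) = 2 * 15 + 1 = 31
hanoi(6) = 2 * 31 + 1 = 63
= 63


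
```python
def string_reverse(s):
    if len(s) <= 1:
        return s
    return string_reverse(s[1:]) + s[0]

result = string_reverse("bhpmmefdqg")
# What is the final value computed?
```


string_reverse("bhpmmefdqg")
= string_reverse("hpmmefdqg") + "b"
= string_reverse("pmmefdqg") + "h" + "b"
= string_reverse("mmefdqg") + "p" + "h" + "b"
= string_reverse("mefdqg") + "m" + "p" + "h" + "b"
= string_reverse("efdqg") + "m" + "m" + "p" + "h" + "b"
= string_reverse("fdqg") + "e" + "m" + "m" + "p" + "h" + "b"
= string_reverse("dqg") + "f" + "e" + "m" + "m" + "p" + "h" + "b"
= string_reverse("qg") + "d" + "f" + "e" + "m" + "m" + "p" + "h" + "b"
= string_reverse("g") + "q" + "d" + "f" + "e" + "m" + "m" + "p" + "h" + "b"
= "g" + "q" + "d" + "f" + "e" + "m" + "m" + "p" + "h" + "b"
= "gqdfemmphb"


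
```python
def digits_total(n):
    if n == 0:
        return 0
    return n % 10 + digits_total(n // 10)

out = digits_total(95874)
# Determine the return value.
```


digits_total(95874)
= 4 + digits_total(9587)
= 4 + 7 + digits_total(958)
= 4 + 7 + 8 + digits_total(95)
= 4 + 7 + 8 + 5 + digits_total(9)
= 4 + 7 + 8 + 5 + 9 + digits_total(0)
= 4 + 7 + 8 + 5 + 9 + 0
= 33


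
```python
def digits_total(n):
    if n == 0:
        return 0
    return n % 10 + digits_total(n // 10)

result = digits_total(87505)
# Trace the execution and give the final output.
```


digits_total(87505)
= 5 + digits_total(8750)
= 5 + 0 + digits_total(875)
= 5 + 0 + 5 + digits_total(87)
= 5 + 0 + 5 + 7 + digits_total(8)
= 5 + 0 + 5 + 7 + 8 + digits_total(0)
= 5 + 0 + 5 + 7 + 8 + 0
= 25


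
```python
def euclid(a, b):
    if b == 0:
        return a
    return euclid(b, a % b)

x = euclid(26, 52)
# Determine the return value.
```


euclid(26, 52)
= euclid(52, 26 % 52) = euclid(52, 26)
= euclid(26, 52 % 26) = euclid(26, 0)
b == 0, return a = 26


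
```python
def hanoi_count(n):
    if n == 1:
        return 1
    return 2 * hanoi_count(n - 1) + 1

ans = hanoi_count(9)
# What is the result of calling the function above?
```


hanoi_count(9)
= 2 * hanoi_count(8) + 1
= 2 * (2 * hanoi_count(7) + 1) + 1
= 2 * (2 * (2 * hanoi_count(6) + 1) + 1) + 1
= 2 * (2 * (2 * (2 * hanoi_count(5) + 1) + 1) + 1) + 1
= 2 * (2 * (2 * (2 * (2 * hanoi_count(4) + 1) + 1) + 1) + 1) + 1
= 2 * (2 * (2 * (2 * (2 * (2 * hanoi_count(3) + 1) + 1) + 1) + 1) + 1) + 1
= 2 * (2 * (2 * (2 * (2 * (2 * (2 * hanoi_count(2) + 1) + 1) + 1) + 1) + 1) + 1) + 1
= 2 * (2 * (2 * (2 * (2 * (2 * (2 * (2 * hanoi_count(1) + 1) + 1) + 1) + 1) + 1) + 1) + 1) + 1
Now compute bottom-up:
hanoi_count(1) = 1
hanoi_count(2) = 2 * 1 + 1 = 3
hanoi_count(3) = 2 * 3 + 1 = 7
hanoi_count(4) = 2 * 7 + 1 = 15
hanoi_count(5) = 2 * 15 + 1 = 31
hanoi_count(6) = 2 * 31 + 1 = 63
hanoi_count(7) = 2 * 63 + 1 = 127
hanoi_count(8) = 2 * 127 + 1 = 255
hanoi_count(9) = 2 * 255 + 1 = 511
= 511


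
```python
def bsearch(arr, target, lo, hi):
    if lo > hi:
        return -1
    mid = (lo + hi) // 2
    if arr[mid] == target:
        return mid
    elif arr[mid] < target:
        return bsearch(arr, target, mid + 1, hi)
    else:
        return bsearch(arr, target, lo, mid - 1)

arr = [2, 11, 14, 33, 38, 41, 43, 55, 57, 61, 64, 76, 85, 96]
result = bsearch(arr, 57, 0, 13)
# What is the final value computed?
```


bsearch(arr, 57, 0, 13)
lo=0, hi=13, mid=6, arr[mid]=43
43 < 57, search right half
lo=7, hi=13, mid=10, arr[mid]=64
64 > 57, search left half
lo=7, hi=9, mid=8, arr[mid]=57
arr[8] == 57, found at index 8
= 8


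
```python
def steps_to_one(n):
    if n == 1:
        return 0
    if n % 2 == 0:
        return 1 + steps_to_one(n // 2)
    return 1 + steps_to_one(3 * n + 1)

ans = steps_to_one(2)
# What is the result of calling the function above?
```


steps_to_one(2)
2 is even -> steps_to_one(1)
Reached 1 after 1 steps
= 1


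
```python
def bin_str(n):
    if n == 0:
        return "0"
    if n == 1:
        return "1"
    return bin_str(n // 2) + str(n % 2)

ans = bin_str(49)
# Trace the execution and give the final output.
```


bin_str(49)
= bin_str(24) + "1"
= bin_str(12) + "0" + "1"
= bin_str(6) + "0" + "0" + "1"
= bin_str(3) + "0" + "0" + "0" + "1"
= bin_str(1) + "1" + "0" + "0" + "0" + "1"
= "1" + "1" + "0" + "0" + "0" + "1"
= "110001"


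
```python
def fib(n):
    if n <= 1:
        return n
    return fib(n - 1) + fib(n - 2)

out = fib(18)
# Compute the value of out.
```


fib(18)
= fib(17) + fib(16)
= (fib(16) + fib(15)) + fib(16)
Computing bottom-up: fib(0)=0, fib(1)=1, fib(2)=1, fib(3)=2, fib(4)=3, fib(5)=5, fib(6)=8, fib(7)=13, fib(8)=21, fib(9)=34, fib(10)=55, fib(11)=89, fib(12)=144, fib(13)=233, fib(14)=377, fib(15)=610, fib(16)=987, fib(17)=1597, fib(18)=2584
= 2584


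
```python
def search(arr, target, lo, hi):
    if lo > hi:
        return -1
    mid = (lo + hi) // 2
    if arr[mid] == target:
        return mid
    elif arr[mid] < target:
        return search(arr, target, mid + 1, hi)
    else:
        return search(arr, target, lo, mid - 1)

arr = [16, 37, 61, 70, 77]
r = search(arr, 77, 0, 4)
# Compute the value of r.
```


search(arr, 77, 0, 4)
lo=0, hi=4, mid=2, arr[mid]=61
61 < 77, search right half
lo=3, hi=4, mid=3, arr[mid]=70
70 < 77, search right half
lo=4, hi=4, mid=4, arr[mid]=77
arr[4] == 77, found at index 4
= 4


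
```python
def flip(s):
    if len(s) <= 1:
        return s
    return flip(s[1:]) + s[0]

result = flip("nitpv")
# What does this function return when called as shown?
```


flip("nitpv")
= flip("itpv") + "n"
= flip("tpv") + "i" + "n"
= flip("pv") + "t" + "i" + "n"
= flip("v") + "p" + "t" + "i" + "n"
= "v" + "p" + "t" + "i" + "n"
= "vptin"


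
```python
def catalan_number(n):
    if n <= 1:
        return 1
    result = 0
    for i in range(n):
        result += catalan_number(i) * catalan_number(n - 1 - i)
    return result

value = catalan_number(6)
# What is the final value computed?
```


catalan_number(6)
= sum of catalan_number(i) * catalan_number(6-1-i) for i in 0..5
First compute sub-values bottom-up:
  catalan_number(0) = 1, catalan_number(1) = 1
  catalan_number(2) = 1*1 + 1*1 = 2
  catalan_number(3) = 1*2 + 1*1 + 2*1 = 5
  catalan_number(4) = 1*5 + 1*2 + 2*1 + 5*1 = 14
  catalan_number(5) = 1*14 + 1*5 + 2*2 + 5*1 + 14*1 = 42
Now catalan_number(6):
  catalan_number(0)*catalan_number(5) = 1*42 = 42
  catalan_number(1)*catalan_number(4) = 1*14 = 14
  catalan_number(2)*catalan_number(3) = 2*5 = 10
  catalan_number(3)*catalan_number(2) = 5*2 = 10
  catalan_number(4)*catalan_number(1) = 14*1 = 14
  catalan_number(5)*catalan_number(0) = 42*1 = 42
= 42 + 14 + 10 + 10 + 14 + 42
= 132


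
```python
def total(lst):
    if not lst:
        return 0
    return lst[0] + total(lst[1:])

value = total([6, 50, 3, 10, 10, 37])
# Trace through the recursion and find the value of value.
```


total([6, 50, 3, 10, 10, 37])
= 6 + total([50, 3, 10, 10, 37])
= 6 + 50 + total([3, 10, 10, 37])
= 6 + 50 + 3 + total([10, 10, 37])
= 6 + 50 + 3 + 10 + total([10, 37])
= 6 + 50 + 3 + 10 + 10 + total([37])
= 6 + 50 + 3 + 10 + 10 + 37 + total([])
= 6 + 50 + 3 + 10 + 10 + 37 + 0
= 116


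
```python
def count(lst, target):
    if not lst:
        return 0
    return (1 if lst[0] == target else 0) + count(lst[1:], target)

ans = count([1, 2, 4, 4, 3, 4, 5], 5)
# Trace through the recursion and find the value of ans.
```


count([1, 2, 4, 4, 3, 4, 5], 5)
lst[0]=1 != 5: 0 + count([2, 4, 4, 3, 4, 5], 5)
lst[0]=2 != 5: 0 + count([4, 4, 3, 4, 5], 5)
lst[0]=4 != 5: 0 + count([4, 3, 4, 5], 5)
lst[0]=4 != 5: 0 + count([3, 4, 5], 5)
lst[0]=3 != 5: 0 + count([4, 5], 5)
lst[0]=4 != 5: 0 + count([5], 5)
lst[0]=5 == 5: 1 + count([], 5)
= 1


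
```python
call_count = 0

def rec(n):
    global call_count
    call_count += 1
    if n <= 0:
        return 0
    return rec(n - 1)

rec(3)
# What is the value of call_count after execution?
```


rec(3) calls rec(2) calls ... calls rec(0)
Total calls: 3 + 1 (for base case) = 4


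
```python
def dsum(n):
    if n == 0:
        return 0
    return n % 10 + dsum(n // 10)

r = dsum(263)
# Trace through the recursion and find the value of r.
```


dsum(263)
= 3 + dsum(26)
= 3 + 6 + dsum(2)
= 3 + 6 + 2 + dsum(0)
= 3 + 6 + 2 + 0
= 11


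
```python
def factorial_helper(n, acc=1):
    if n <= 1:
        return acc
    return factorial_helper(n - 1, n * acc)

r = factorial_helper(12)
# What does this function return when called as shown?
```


factorial_helper(12, 1)
= factorial_helper(11, 12 * 1) = factorial_helper(11, 12)
= factorial_helper(10, 11 * 12) = factorial_helper(10, 132)
= factorial_helper(9, 10 * 132) = factorial_helper(9, 1320)
= factorial_helper(8, 9 * 1320) = factorial_helper(8, 11880)
= factorial_helper(7, 8 * 11880) = factorial_helper(7, 95040)
= factorial_helper(6, 7 * 95040) = factorial_helper(6, 665280)
= factorial_helper(5, 6 * 665280) = factorial_helper(5, 3991680)
= factorial_helper(4, 5 * 3991680) = factorial_helper(4, 19958400)
= factorial_helper(3, 4 * 19958400) = factorial_helper(3, 79833600)
= factorial_helper(2, 3 * 79833600) = factorial_helper(2, 239500800)
= factorial_helper(1, 2 * 239500800) = factorial_helper(1, 479001600)
n <= 1, return acc = 479001600


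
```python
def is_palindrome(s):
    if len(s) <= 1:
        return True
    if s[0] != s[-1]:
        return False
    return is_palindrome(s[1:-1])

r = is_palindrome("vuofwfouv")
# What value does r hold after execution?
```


is_palindrome("vuofwfouv")
"vuofwfouv": s[0]='v' == s[-1]='v' -> is_palindrome("uofwfou")
"uofwfou": s[0]='u' == s[-1]='u' -> is_palindrome("ofwfo")
"ofwfo": s[0]='o' == s[-1]='o' -> is_palindrome("fwf")
"fwf": s[0]='f' == s[-1]='f' -> is_palindrome("w")
"w": len <= 1 -> True
= True


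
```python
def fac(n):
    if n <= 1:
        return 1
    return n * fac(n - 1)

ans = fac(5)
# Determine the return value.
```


fac(5)
= 5 * fac(4)
= 5 * 4 * fac(3)
= 5 * 4 * 3 * fac(2)
= 5 * 4 * 3 * 2 * fac(1)
= 5 * 4 * 3 * 2 * 1
= 120


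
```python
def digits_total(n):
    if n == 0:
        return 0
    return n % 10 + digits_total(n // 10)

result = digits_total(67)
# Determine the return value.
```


digits_total(67)
= 7 + digits_total(6)
= 7 + 6 + digits_total(0)
= 7 + 6 + 0
= 13


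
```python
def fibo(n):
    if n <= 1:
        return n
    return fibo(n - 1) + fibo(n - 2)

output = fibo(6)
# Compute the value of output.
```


fibo(6)
= fibo(5) + fibo(4)
= (fibo(4) + fibo(3)) + fibo(4)
Computing bottom-up: fibo(0)=0, fibo(1)=1, fibo(2)=1, fibo(3)=2, fibo(4)=3, fibo(5)=5, fibo(6)=8
= 8


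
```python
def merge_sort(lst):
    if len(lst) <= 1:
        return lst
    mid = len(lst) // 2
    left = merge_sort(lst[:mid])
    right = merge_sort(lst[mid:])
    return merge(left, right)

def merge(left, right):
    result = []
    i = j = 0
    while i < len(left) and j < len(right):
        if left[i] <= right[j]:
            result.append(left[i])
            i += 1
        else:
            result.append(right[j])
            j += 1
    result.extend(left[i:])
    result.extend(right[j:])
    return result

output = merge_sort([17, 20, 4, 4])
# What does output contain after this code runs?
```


merge_sort([17, 20, 4, 4])
Split into [17, 20] and [4, 4]
Left sorted: [17, 20]
Right sorted: [4, 4]
Merge [17, 20] and [4, 4]
= [4, 4, 17, 20]


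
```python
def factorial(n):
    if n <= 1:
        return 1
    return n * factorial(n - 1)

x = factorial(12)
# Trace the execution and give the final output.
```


factorial(12)
= 12 * factorial(11)
= 12 * 11 * factorial(10)
= 12 * 11 * 10 * factorial(9)
= 12 * 11 * 10 * 9 * factorial(8)
= 12 * 11 * 10 * 9 * 8 * factorial(7)
= 12 * 11 * 10 * 9 * 8 * 7 * factorial(6)
= 12 * 11 * 10 * 9 * 8 * 7 * 6 * factorial(5)
= 12 * 11 * 10 * 9 * 8 * 7 * 6 * 5 * factorial(4)
= 12 * 11 * 10 * 9 * 8 * 7 * 6 * 5 * 4 * factorial(3)
= 12 * 11 * 10 * 9 * 8 * 7 * 6 * 5 * 4 * 3 * factorial(2)
= 12 * 11 * 10 * 9 * 8 * 7 * 6 * 5 * 4 * 3 * 2 * factorial(1)
= 12 * 11 * 10 * 9 * 8 * 7 * 6 * 5 * 4 * 3 * 2 * 1
= 479001600


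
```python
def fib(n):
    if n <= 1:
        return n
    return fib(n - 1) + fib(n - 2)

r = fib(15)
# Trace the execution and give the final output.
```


fib(15)
= fib(14) + fib(13)
= (fib(13) + fib(12)) + fib(13)
Computing bottom-up: fib(0)=0, fib(1)=1, fib(2)=1, fib(3)=2, fib(4)=3, fib(5)=5, fib(6)=8, fib(7)=13, fib(8)=21, fib(9)=34, fib(10)=55, fib(11)=89, fib(12)=144, fib(13)=233, fib(14)=377, fib(15)=610
= 610


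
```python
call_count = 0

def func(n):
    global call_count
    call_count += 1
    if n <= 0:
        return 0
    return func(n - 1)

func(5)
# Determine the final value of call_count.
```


func(5) calls func(4) calls ... calls func(0)
Total calls: 5 + 1 (for base case) = 6


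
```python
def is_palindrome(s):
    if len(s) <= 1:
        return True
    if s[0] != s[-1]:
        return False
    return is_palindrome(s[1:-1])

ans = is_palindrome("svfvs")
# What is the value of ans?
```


is_palindrome("svfvs")
"svfvs": s[0]='s' == s[-1]='s' -> is_palindrome("vfv")
"vfv": s[0]='v' == s[-1]='v' -> is_palindrome("f")
"f": len <= 1 -> True
= True


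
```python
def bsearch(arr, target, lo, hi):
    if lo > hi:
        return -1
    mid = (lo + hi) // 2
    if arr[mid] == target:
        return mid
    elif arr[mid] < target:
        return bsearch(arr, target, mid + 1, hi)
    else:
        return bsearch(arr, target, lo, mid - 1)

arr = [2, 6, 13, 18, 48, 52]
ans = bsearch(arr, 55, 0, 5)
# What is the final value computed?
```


bsearch(arr, 55, 0, 5)
lo=0, hi=5, mid=2, arr[mid]=13
13 < 55, search right half
lo=3, hi=5, mid=4, arr[mid]=48
48 < 55, search right half
lo=5, hi=5, mid=5, arr[mid]=52
52 < 55, search right half
lo > hi, target not found, return -1
= -1


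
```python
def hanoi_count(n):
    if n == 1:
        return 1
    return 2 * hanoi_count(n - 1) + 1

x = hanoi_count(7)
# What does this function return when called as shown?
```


hanoi_count(7)
= 2 * hanoi_count(6) + 1
= 2 * (2 * hanoi_count(5) + 1) + 1
= 2 * (2 * (2 * hanoi_count(4) + 1) + 1) + 1
= 2 * (2 * (2 * (2 * hanoi_count(3) + 1) + 1) + 1) + 1
= 2 * (2 * (2 * (2 * (2 * hanoi_count(2) + 1) + 1) + 1) + 1) + 1
= 2 * (2 * (2 * (2 * (2 * (2 * hanoi_count(1) + 1) + 1) + 1) + 1) + 1) + 1
Now compute bottom-up:
hanoi_count(1) = 1
hanoi_count(2) = 2 * 1 + 1 = 3
hanoi_count(3) = 2 * 3 + 1 = 7
hanoi_count(4) = 2 * 7 + 1 = 15
hanoi_count(5) = 2 * 15 + 1 = 31
hanoi_count(6) = 2 * 31 + 1 = 63
hanoi_count(7) = 2 * 63 + 1 = 127
= 127


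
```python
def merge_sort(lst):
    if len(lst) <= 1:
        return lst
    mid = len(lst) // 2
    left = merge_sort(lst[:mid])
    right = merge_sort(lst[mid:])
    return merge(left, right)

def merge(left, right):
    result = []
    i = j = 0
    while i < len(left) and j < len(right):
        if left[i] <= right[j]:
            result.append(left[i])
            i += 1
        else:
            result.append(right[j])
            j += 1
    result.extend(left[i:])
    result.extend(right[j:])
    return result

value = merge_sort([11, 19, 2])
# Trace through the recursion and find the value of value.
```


merge_sort([11, 19, 2])
Split into [11] and [19, 2]
Left sorted: [11]
Right sorted: [2, 19]
Merge [11] and [2, 19]
= [2, 11, 19]


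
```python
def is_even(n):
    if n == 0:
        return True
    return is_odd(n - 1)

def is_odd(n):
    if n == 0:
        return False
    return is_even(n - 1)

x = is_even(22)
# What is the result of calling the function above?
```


is_even(22)
= is_odd(21)
= is_even(20)
= is_odd(19)
= is_even(18)
= is_odd(17)
= is_even(16)
= is_odd(15)
= is_even(14)
= is_odd(13)
= is_even(12)
= is_odd(11)
= is_even(10)
= is_odd(9)
= is_even(8)
= is_odd(7)
= is_even(6)
= is_odd(5)
= is_even(4)
= is_odd(3)
= is_even(2)
= is_odd(1)
= is_even(0)
n == 0: return True
= True


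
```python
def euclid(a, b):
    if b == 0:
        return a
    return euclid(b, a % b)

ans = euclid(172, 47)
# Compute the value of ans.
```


euclid(172, 47)
= euclid(47, 172 % 47) = euclid(47, 31)
= euclid(31, 47 % 31) = euclid(31, 16)
= euclid(16, 31 % 16) = euclid(16, 15)
= euclid(15, 16 % 15) = euclid(15, 1)
= euclid(1, 15 % 1) = euclid(1, 0)
b == 0, return a = 1


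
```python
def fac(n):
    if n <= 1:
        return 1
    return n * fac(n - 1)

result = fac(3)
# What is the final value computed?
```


fac(3)
= 3 * fac(2)
= 3 * 2 * fac(1)
= 3 * 2 * 1
= 6


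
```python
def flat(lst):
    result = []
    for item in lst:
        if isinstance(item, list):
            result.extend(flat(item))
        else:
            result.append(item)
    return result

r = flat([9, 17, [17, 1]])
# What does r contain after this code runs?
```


flat([9, 17, [17, 1]])
Processing each element:
  9 is not a list -> append 9
  17 is not a list -> append 17
  [17, 1] is a list -> flat recursively -> [17, 1]
= [9, 17, 17, 1]


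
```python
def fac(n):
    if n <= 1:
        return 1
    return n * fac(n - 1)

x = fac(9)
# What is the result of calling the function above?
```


fac(9)
= 9 * fac(8)
= 9 * 8 * fac(7)
= 9 * 8 * 7 * fac(6)
= 9 * 8 * 7 * 6 * fac(5)
= 9 * 8 * 7 * 6 * 5 * fac(4)
= 9 * 8 * 7 * 6 * 5 * 4 * fac(3)
= 9 * 8 * 7 * 6 * 5 * 4 * 3 * fac(2)
= 9 * 8 * 7 * 6 * 5 * 4 * 3 * 2 * fac(1)
= 9 * 8 * 7 * 6 * 5 * 4 * 3 * 2 * 1
= 362880


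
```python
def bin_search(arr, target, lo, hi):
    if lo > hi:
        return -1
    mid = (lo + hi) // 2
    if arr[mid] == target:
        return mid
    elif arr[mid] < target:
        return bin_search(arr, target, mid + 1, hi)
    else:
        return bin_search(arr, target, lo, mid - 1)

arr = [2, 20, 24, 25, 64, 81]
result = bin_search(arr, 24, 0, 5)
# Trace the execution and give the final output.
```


bin_search(arr, 24, 0, 5)
lo=0, hi=5, mid=2, arr[mid]=24
arr[2] == 24, found at index 2
= 2


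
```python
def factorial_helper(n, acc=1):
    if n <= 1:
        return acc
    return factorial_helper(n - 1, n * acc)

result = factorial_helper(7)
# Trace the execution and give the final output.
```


factorial_helper(7, 1)
= factorial_helper(6, 7 * 1) = factorial_helper(6, 7)
= factorial_helper(5, 6 * 7) = factorial_helper(5, 42)
= factorial_helper(4, 5 * 42) = factorial_helper(4, 210)
= factorial_helper(3, 4 * 210) = factorial_helper(3, 840)
= factorial_helper(2, 3 * 840) = factorial_helper(2, 2520)
= factorial_helper(1, 2 * 2520) = factorial_helper(1, 5040)
n <= 1, return acc = 5040


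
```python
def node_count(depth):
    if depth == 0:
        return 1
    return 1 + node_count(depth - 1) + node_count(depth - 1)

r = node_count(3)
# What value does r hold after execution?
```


node_count(3)
= 1 + node_count(2) + node_count(2)
= 1 + 2 * node_count(2)
node_count(k) = 2^(k+1) - 1
node_count(0) = 1
node_count(1) = 3
node_count(2) = 7
node_count(3) = 15
node_count(3) = 2^4 - 1 = 15


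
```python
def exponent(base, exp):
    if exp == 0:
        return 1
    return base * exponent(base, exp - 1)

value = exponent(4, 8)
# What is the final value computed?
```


exponent(4, 8)
= 4 * exponent(4, 7)
= 4 * 4 * exponent(4, 6)
= 4 * 4 * 4 * exponent(4, 5)
= 4 * 4 * 4 * 4 * exponent(4, 4)
= 4 * 4 * 4 * 4 * 4 * exponent(4, 3)
= 4 * 4 * 4 * 4 * 4 * 4 * exponent(4, 2)
= 4 * 4 * 4 * 4 * 4 * 4 * 4 * exponent(4, 1)
= 4 * 4 * 4 * 4 * 4 * 4 * 4 * 4 * exponent(4, 0)
= 4 * 4 * 4 * 4 * 4 * 4 * 4 * 4 * 1
= 65536


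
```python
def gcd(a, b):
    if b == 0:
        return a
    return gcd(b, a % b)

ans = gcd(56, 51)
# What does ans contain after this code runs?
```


gcd(56, 51)
= gcd(51, 56 % 51) = gcd(51, 5)
= gcd(5, 51 % 5) = gcd(5, 1)
= gcd(1, 5 % 1) = gcd(1, 0)
b == 0, return a = 1


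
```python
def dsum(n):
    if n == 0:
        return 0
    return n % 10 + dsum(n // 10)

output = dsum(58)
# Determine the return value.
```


dsum(58)
= 8 + dsum(5)
= 8 + 5 + dsum(0)
= 8 + 5 + 0
= 13


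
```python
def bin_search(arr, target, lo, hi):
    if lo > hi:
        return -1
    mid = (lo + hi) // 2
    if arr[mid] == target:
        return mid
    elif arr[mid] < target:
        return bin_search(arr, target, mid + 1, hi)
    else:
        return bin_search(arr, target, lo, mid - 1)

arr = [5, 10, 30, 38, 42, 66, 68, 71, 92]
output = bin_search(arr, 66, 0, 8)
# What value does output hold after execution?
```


bin_search(arr, 66, 0, 8)
lo=0, hi=8, mid=4, arr[mid]=42
42 < 66, search right half
lo=5, hi=8, mid=6, arr[mid]=68
68 > 66, search left half
lo=5, hi=5, mid=5, arr[mid]=66
arr[5] == 66, found at index 5
= 5


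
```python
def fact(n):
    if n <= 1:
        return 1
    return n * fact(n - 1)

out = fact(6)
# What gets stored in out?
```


fact(6)
= 6 * fact(5)
= 6 * 5 * fact(4)
= 6 * 5 * 4 * fact(3)
= 6 * 5 * 4 * 3 * fact(2)
= 6 * 5 * 4 * 3 * 2 * fact(1)
= 6 * 5 * 4 * 3 * 2 * 1
= 720


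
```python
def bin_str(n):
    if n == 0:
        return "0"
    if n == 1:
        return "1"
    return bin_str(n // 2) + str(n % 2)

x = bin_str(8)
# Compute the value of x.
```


bin_str(8)
= bin_str(4) + "0"
= bin_str(2) + "0" + "0"
= bin_str(1) + "0" + "0" + "0"
= "1" + "0" + "0" + "0"
= "1000"


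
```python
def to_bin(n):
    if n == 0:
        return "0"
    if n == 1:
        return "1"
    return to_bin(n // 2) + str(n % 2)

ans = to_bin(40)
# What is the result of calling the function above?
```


to_bin(40)
= to_bin(20) + "0"
= to_bin(10) + "0" + "0"
= to_bin(5) + "0" + "0" + "0"
= to_bin(2) + "1" + "0" + "0" + "0"
= to_bin(1) + "0" + "1" + "0" + "0" + "0"
= "1" + "0" + "1" + "0" + "0" + "0"
= "101000"


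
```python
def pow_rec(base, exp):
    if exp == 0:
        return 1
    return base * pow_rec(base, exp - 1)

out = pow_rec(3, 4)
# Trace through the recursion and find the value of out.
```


pow_rec(3, 4)
= 3 * pow_rec(3, 3)
= 3 * 3 * pow_rec(3, 2)
= 3 * 3 * 3 * pow_rec(3, 1)
= 3 * 3 * 3 * 3 * pow_rec(3, 0)
= 3 * 3 * 3 * 3 * 1
= 81


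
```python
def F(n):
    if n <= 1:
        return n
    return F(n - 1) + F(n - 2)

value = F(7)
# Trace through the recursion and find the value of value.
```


F(7)
= F(6) + F(5)
= (F(5) + F(4)) + F(5)
Computing bottom-up: F(0)=0, F(1)=1, F(2)=1, F(3)=2, F(4)=3, F(5)=5, F(6)=8, F(7)=13
= 13


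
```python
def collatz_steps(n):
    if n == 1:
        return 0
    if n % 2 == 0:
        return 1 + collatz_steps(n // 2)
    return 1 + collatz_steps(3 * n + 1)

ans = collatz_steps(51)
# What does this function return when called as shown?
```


collatz_steps(51)
51 is odd -> 3*51+1 = 154 -> collatz_steps(154)
154 is even -> collatz_steps(77)
77 is odd -> 3*77+1 = 232 -> collatz_steps(232)
232 is even -> collatz_steps(116)
116 is even -> collatz_steps(58)
58 is even -> collatz_steps(29)
29 is odd -> 3*29+1 = 88 -> collatz_steps(88)
88 is even -> collatz_steps(44)
44 is even -> collatz_steps(22)
22 is even -> collatz_steps(11)
11 is odd -> 3*11+1 = 34 -> collatz_steps(34)
34 is even -> collatz_steps(17)
17 is odd -> 3*17+1 = 52 -> collatz_steps(52)
52 is even -> collatz_steps(26)
26 is even -> collatz_steps(13)
13 is odd -> 3*13+1 = 40 -> collatz_steps(40)
40 is even -> collatz_steps(20)
20 is even -> collatz_steps(10)
10 is even -> collatz_steps(5)
5 is odd -> 3*5+1 = 16 -> collatz_steps(16)
16 is even -> collatz_steps(8)
8 is even -> collatz_steps(4)
4 is even -> collatz_steps(2)
2 is even -> collatz_steps(1)
Reached 1 after 24 steps
= 24


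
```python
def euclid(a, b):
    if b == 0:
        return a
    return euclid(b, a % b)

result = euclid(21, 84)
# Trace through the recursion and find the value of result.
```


euclid(21, 84)
= euclid(84, 21 % 84) = euclid(84, 21)
= euclid(21, 84 % 21) = euclid(21, 0)
b == 0, return a = 21


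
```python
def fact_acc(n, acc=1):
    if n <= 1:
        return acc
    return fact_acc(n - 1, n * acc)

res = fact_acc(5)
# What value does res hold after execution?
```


fact_acc(5, 1)
= fact_acc(4, 5 * 1) = fact_acc(4, 5)
= fact_acc(3, 4 * 5) = fact_acc(3, 20)
= fact_acc(2, 3 * 20) = fact_acc(2, 60)
= fact_acc(1, 2 * 60) = fact_acc(1, 120)
n <= 1, return acc = 120


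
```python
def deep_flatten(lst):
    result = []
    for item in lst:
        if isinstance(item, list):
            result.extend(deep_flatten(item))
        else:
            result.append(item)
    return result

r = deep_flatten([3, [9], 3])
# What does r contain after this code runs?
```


deep_flatten([3, [9], 3])
Processing each element:
  3 is not a list -> append 3
  [9] is a list -> deep_flatten recursively -> [9]
  3 is not a list -> append 3
= [3, 9, 3]


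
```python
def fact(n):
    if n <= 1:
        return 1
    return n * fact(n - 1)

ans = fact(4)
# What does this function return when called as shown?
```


fact(4)
= 4 * fact(3)
= 4 * 3 * fact(2)
= 4 * 3 * 2 * fact(1)
= 4 * 3 * 2 * 1
= 24


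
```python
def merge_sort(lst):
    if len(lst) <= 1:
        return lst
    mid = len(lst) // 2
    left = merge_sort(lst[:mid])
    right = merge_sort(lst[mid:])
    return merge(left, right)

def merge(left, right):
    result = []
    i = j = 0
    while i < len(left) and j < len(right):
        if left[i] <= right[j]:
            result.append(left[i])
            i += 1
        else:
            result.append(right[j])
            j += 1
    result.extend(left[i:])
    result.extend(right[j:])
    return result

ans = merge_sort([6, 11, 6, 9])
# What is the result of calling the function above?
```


merge_sort([6, 11, 6, 9])
Split into [6, 11] and [6, 9]
Left sorted: [6, 11]
Right sorted: [6, 9]
Merge [6, 11] and [6, 9]
= [6, 6, 9, 11]


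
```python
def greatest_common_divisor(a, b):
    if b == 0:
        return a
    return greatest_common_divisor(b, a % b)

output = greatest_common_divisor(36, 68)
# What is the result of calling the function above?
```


greatest_common_divisor(36, 68)
= greatest_common_divisor(68, 36 % 68) = greatest_common_divisor(68, 36)
= greatest_common_divisor(36, 68 % 36) = greatest_common_divisor(36, 32)
= greatest_common_divisor(32, 36 % 32) = greatest_common_divisor(32, 4)
= greatest_common_divisor(4, 32 % 4) = greatest_common_divisor(4, 0)
b == 0, return a = 4


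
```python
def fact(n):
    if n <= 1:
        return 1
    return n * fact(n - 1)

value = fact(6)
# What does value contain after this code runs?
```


fact(6)
= 6 * fact(5)
= 6 * 5 * fact(4)
= 6 * 5 * 4 * fact(3)
= 6 * 5 * 4 * 3 * fact(2)
= 6 * 5 * 4 * 3 * 2 * fact(1)
= 6 * 5 * 4 * 3 * 2 * 1
= 720


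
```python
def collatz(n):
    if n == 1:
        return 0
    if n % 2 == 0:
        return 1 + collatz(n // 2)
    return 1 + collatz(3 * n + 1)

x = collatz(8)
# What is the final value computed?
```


collatz(8)
8 is even -> collatz(4)
4 is even -> collatz(2)
2 is even -> collatz(1)
Reached 1 after 3 steps
= 3


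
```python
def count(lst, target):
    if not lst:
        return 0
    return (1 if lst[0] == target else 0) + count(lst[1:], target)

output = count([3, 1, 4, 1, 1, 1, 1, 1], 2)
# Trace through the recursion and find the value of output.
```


count([3, 1, 4, 1, 1, 1, 1, 1], 2)
lst[0]=3 != 2: 0 + count([1, 4, 1, 1, 1, 1, 1], 2)
lst[0]=1 != 2: 0 + count([4, 1, 1, 1, 1, 1], 2)
lst[0]=4 != 2: 0 + count([1, 1, 1, 1, 1], 2)
lst[0]=1 != 2: 0 + count([1, 1, 1, 1], 2)
lst[0]=1 != 2: 0 + count([1, 1, 1], 2)
lst[0]=1 != 2: 0 + count([1, 1], 2)
lst[0]=1 != 2: 0 + count([1], 2)
lst[0]=1 != 2: 0 + count([], 2)
= 0
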